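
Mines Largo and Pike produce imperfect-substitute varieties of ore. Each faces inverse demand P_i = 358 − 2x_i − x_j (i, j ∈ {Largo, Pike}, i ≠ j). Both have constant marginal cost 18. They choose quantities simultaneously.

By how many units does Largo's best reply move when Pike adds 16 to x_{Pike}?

Mine Largo's profit: π = x_{Largo}(358 − 2x_{Largo} − x_{Pike}) − 18x_{Largo}.
∂π/∂x_{Largo} = 340 − 4x_{Largo} − x_{Pike} = 0 ⇒ x_{Largo} = 85 − 0.25x_{Pike}.
The reaction-function slope is −0.25, so a 16-unit rise in x_{Pike} moves x_{Largo} by −0.25 × 16 = −4. Largo's best response falls — the actions are strategic substitutes.

-4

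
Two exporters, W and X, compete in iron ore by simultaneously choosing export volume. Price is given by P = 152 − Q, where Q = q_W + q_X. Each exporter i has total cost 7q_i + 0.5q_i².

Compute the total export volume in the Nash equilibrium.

72.5

Exporter W's profit: π = q_W(152 − (q_W + q_X)) − 7q_W − 0.5q_W².
∂π/∂q_W = 145 − 3q_W − q_X = 0, so q_W = 145/3 − (1/3)q_X.
By symmetry q_X = q_W; substituting into the reaction function, (4/3)q_W = 145/3 and q_W = 36.25.
Total export volume: 36.25 + 36.25 = 72.5.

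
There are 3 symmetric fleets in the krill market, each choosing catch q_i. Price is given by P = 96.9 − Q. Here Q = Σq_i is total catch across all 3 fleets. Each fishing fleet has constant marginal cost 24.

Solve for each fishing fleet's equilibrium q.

18.225

A representative fishing fleet's profit is π_i = q_i(96.9 − Q) − 24q_i, with Q = q_i + Σ_{j≠i} q_j.
First-order condition: 72.9 − 2q_i − Σ_{j≠i} q_j = 0.
In a symmetric equilibrium every fishing fleet chooses the same q, so Σ_{j≠i} q_j = 2q. The condition becomes 72.9 − 4q = 0, giving q = 72.9/4 = 18.225.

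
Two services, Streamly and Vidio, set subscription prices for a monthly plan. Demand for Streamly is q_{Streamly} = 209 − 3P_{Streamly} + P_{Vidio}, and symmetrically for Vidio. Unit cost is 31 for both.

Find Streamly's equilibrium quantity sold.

Streamly's profit: π = (P_{Streamly} − 31)(209 − 3P_{Streamly} + P_{Vidio}).
∂π/∂P_{Streamly} = 302 − 6P_{Streamly} + P_{Vidio} = 0 ⇒ P_{Streamly} = 151/3 + (1/6)P_{Vidio}.
The game is symmetric, so in equilibrium P_{Vidio} = P_{Streamly}: the reaction function gives (5/6)P_{Streamly} = 151/3, hence P_{Streamly} = 60.4.
q_{Streamly} = 209 − 3·60.4 + 60.4 = 88.2.

88.2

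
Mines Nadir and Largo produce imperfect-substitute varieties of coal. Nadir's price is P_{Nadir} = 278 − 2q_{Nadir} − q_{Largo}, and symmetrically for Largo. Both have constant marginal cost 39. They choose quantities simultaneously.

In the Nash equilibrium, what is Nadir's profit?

Mine Nadir's profit: π = q_{Nadir}(278 − 2q_{Nadir} − q_{Largo}) − 39q_{Nadir}.
∂π/∂q_{Nadir} = 239 − 4q_{Nadir} − q_{Largo} = 0 ⇒ q_{Nadir} = 59.75 − 0.25q_{Largo}.
By symmetry q_{Largo} = q_{Nadir}; substituting into the reaction function, 1.25q_{Nadir} = 59.75 and q_{Nadir} = 47.8.
P_{Nadir} = 278 − 2·47.8 − 47.8 = 134.6.
Profit = (134.6 − 39)·47.8 = 4569.68.

4569.68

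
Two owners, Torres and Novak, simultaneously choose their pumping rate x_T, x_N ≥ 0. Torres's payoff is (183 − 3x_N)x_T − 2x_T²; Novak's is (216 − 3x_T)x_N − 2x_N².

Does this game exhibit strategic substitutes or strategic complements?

Expanding Torres's payoff: 183x_T − 3x_Nx_T − 2x_T².
∂π/∂x_T = 183 − 3x_N − 4x_T = 0, so x_T = 45.75 − 0.75x_N.
The best-response slope dx_T/dx_N = −0.75 < 0: the reaction function is downward-sloping, so the choices are strategic substitutes.

strategic substitutes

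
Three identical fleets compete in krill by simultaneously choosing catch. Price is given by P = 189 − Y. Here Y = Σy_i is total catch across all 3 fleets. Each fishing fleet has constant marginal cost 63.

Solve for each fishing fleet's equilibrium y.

A representative fishing fleet's profit is π_i = y_i(189 − Y) − 63y_i, with Y = y_i + Σ_{j≠i} y_j.
First-order condition: 126 − 2y_i − Σ_{j≠i} y_j = 0.
With identical fishing fleets, set every y_j = y: then 126 − 2y − 2y = 0, i.e. y = 126/4 = 31.5.

31.5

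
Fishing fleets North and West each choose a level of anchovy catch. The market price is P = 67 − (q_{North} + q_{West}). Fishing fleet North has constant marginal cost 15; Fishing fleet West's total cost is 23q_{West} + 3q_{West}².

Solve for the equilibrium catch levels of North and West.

Fishing fleet North's profit: π = q_{North}(67 − (q_{North} + q_{West})) − 15q_{North}.
∂π/∂q_{North} = 52 − 2q_{North} − q_{West} = 0, so q_{North} = 26 − 0.5q_{West}.
For West: ∂π/∂q_{West} = 44 − 8q_{West} − q_{North} = 0 ⇒ q_{West} = 5.5 − 0.125q_{North}.
Solving the two reaction functions simultaneously: (1 − (−0.5)(−0.125))q_{North} = 26 − 0.5·5.5, so 0.9375q_{North} = 23.25 and q_{North} = 24.8.
Then q_{West} = 5.5 − 0.125·24.8 = 2.4.

24.8, 2.4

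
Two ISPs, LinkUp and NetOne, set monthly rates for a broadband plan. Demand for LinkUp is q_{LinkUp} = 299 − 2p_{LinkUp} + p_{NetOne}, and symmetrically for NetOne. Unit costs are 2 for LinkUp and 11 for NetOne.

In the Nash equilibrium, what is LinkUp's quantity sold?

LinkUp's profit: π = (p_{LinkUp} − 2)(299 − 2p_{LinkUp} + p_{NetOne}).
∂π/∂p_{LinkUp} = 303 − 4p_{LinkUp} + p_{NetOne} = 0 ⇒ p_{LinkUp} = 75.75 + 0.25p_{NetOne}.
Similarly p_{NetOne} = 80.25 + 0.25p_{LinkUp}.
Solving the two reaction functions simultaneously: (1 − (0.25)(0.25))p_{LinkUp} = 75.75 + 0.25·80.25, so 0.9375p_{LinkUp} = 95.8125 and p_{LinkUp} = 102.2.
Then p_{NetOne} = 80.25 + 0.25·102.2 = 105.8.
q_{LinkUp} = 299 − 2·102.2 + 105.8 = 200.4.

200.4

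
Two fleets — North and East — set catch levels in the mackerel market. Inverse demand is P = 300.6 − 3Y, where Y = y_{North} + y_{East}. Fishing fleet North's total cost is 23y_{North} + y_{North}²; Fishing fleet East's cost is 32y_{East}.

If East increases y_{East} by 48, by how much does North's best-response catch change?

Fishing fleet North's profit: π = y_{North}(300.6 − 3(y_{North} + y_{East})) − 23y_{North} − y_{North}².
∂π/∂y_{North} = 277.6 − 8y_{North} − 3y_{East} = 0, so y_{North} = 34.7 − 0.375y_{East}.
The reaction-function slope is −0.375, so a 48-unit rise in y_{East} moves y_{North} by −0.375 × 48 = −18. North's best response falls — the actions are strategic substitutes.

-18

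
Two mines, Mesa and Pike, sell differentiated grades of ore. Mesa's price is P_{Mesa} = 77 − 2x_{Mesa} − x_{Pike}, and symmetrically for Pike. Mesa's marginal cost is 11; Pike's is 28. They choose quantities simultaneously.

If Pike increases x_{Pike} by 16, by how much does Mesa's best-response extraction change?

Mine Mesa's profit: π = x_{Mesa}(77 − 2x_{Mesa} − x_{Pike}) − 11x_{Mesa}.
∂π/∂x_{Mesa} = 66 − 4x_{Mesa} − x_{Pike} = 0 ⇒ x_{Mesa} = 16.5 − 0.25x_{Pike}.
The reaction-function slope is −0.25, so a 16-unit rise in x_{Pike} moves x_{Mesa} by −0.25 × 16 = −4. Mesa's best response falls — the actions are strategic substitutes.

-4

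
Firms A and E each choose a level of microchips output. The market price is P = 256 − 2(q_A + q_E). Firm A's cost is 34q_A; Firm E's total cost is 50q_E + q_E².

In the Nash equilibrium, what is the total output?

Firm A's profit: π = q_A(256 − 2(q_A + q_E)) − 34q_A.
∂π/∂q_A = 222 − 4q_A − 2q_E = 0, so q_A = 55.5 − 0.5q_E.
For E: ∂π/∂q_E = 206 − 6q_E − 2q_A = 0 ⇒ q_E = 103/3 − (1/3)q_A.
Solving the two reaction functions simultaneously: (1 − (−0.5)(−1/3))q_A = 55.5 − 0.5·(103/3), so (5/6)q_A = 115/3 and q_A = 46.
Then q_E = 103/3 − (1/3)·46 = 19.
Total output: 46 + 19 = 65.

65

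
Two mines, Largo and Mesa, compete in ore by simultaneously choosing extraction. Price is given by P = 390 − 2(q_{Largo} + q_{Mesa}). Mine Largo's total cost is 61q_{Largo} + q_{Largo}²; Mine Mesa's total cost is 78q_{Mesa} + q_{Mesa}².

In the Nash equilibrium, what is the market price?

229.75

Mine Largo's profit: π = q_{Largo}(390 − 2(q_{Largo} + q_{Mesa})) − 61q_{Largo} − q_{Largo}².
∂π/∂q_{Largo} = 329 − 6q_{Largo} − 2q_{Mesa} = 0, so q_{Largo} = 329/6 − (1/3)q_{Mesa}.
By the same steps for Mesa: q_{Mesa} = 52 − (1/3)q_{Largo}.
Plugging q_{Mesa} into Largo's best response: q_{Largo} = 329/6 − (1/3)(52 − (1/3)q_{Largo}) ⇒ (8/9)q_{Largo} = 37.5, so q_{Largo} = 42.1875.
Then q_{Mesa} = 52 − (1/3)·42.1875 = 37.9375.
Equilibrium price: P = 390 − 2·80.125 = 229.75.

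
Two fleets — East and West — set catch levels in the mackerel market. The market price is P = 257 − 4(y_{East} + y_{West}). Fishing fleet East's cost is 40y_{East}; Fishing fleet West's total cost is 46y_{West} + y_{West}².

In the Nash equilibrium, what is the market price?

Fishing fleet East's profit: π = y_{East}(257 − 4(y_{East} + y_{West})) − 40y_{East}.
∂π/∂y_{East} = 217 − 8y_{East} − 4y_{West} = 0, so y_{East} = 27.125 − 0.5y_{West}.
For West: ∂π/∂y_{West} = 211 − 10y_{West} − 4y_{East} = 0 ⇒ y_{West} = 21.1 − 0.4y_{East}.
Plugging y_{West} into East's best response: y_{East} = 27.125 − 0.5(21.1 − 0.4y_{East}) ⇒ 0.8y_{East} = 16.575, so y_{East} = 663/32.
Then y_{West} = 21.1 − 0.4·(663/32) = 12.8125.
Equilibrium price: P = 257 − 4·(1073/32) = 122.875.

122.875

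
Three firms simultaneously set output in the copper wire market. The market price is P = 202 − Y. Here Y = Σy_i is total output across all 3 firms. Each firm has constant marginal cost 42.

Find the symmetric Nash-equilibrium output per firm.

40

A representative firm's profit is π_i = y_i(202 − Y) − 42y_i, with Y = y_i + Σ_{j≠i} y_j.
First-order condition: 160 − 2y_i − Σ_{j≠i} y_j = 0.
In a symmetric equilibrium every firm chooses the same y, so Σ_{j≠i} y_j = 2y. The condition becomes 160 − 4y = 0, giving y = 160/4 = 40.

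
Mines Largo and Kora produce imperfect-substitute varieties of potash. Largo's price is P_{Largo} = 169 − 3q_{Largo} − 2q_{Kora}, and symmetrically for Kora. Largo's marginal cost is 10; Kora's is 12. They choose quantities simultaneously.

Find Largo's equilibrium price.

70

Mine Largo's profit: π = q_{Largo}(169 − 3q_{Largo} − 2q_{Kora}) − 10q_{Largo}.
∂π/∂q_{Largo} = 159 − 6q_{Largo} − 2q_{Kora} = 0 ⇒ q_{Largo} = 26.5 − (1/3)q_{Kora}.
Similarly q_{Kora} = 157/6 − (1/3)q_{Largo}.
Solving the two reaction functions simultaneously: (1 − (−1/3)(−1/3))q_{Largo} = 26.5 − (1/3)·(157/6), so (8/9)q_{Largo} = 160/9 and q_{Largo} = 20.
Then q_{Kora} = 157/6 − (1/3)·20 = 19.5.
P_{Largo} = 169 − 3·20 − 2·19.5 = 70.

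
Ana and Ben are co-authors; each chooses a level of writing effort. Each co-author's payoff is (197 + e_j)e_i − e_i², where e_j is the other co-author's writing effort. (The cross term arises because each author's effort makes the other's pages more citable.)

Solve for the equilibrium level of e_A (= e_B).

Ana's payoff is (197 + e_B)e_A − e_A².
∂π/∂e_A = 197 + e_B − 2e_A = 0, so e_A = 98.5 + 0.5e_B.
By symmetry e_B = e_A; substituting into the reaction function, 0.5e_A = 98.5 and e_A = 197.

197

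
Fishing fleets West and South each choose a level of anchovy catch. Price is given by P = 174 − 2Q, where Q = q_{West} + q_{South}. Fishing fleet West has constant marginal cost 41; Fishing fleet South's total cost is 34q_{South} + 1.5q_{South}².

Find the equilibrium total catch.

Fishing fleet West's profit: π = q_{West}(174 − 2(q_{West} + q_{South})) − 41q_{West}.
∂π/∂q_{West} = 133 − 4q_{West} − 2q_{South} = 0, so q_{West} = 33.25 − 0.5q_{South}.
For South: ∂π/∂q_{South} = 140 − 7q_{South} − 2q_{West} = 0 ⇒ q_{South} = 20 − (2/7)q_{West}.
Substituting the second reaction function into the first: q_{West} = 33.25 − 0.5(20 − (2/7)q_{West}), which gives (6/7)q_{West} = 23.25 ⇒ q_{West} = 27.125.
Then q_{South} = 20 − (2/7)·27.125 = 12.25.
Total catch: 27.125 + 12.25 = 39.375.

39.375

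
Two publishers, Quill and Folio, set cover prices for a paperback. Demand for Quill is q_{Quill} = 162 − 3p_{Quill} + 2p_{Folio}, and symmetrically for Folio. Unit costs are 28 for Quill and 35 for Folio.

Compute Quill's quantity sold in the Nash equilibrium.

Quill's profit: π = (p_{Quill} − 28)(162 − 3p_{Quill} + 2p_{Folio}).
∂π/∂p_{Quill} = 246 − 6p_{Quill} + 2p_{Folio} = 0 ⇒ p_{Quill} = 41 + (1/3)p_{Folio}.
Similarly p_{Folio} = 44.5 + (1/3)p_{Quill}.
Substituting the second reaction function into the first: p_{Quill} = 41 + (1/3)(44.5 + (1/3)p_{Quill}), which gives (8/9)p_{Quill} = 335/6 ⇒ p_{Quill} = 62.8125.
Then p_{Folio} = 44.5 + (1/3)·62.8125 = 65.4375.
q_{Quill} = 162 − 3·62.8125 + 2·65.4375 = 104.4375.

104.4375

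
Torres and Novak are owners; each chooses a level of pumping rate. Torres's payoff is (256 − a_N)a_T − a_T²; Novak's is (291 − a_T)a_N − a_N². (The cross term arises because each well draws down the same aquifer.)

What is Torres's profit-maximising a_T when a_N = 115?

70.5

Expanding Torres's payoff: 256a_T − a_Na_T − a_T².
∂π/∂a_T = 256 − a_N − 2a_T = 0, so a_T = 128 − 0.5a_N.
At a_N = 115: a_T = 128 − 0.5·115 = 70.5.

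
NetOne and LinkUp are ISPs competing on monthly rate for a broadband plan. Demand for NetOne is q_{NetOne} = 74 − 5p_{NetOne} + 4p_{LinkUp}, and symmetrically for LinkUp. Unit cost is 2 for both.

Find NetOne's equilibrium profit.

NetOne's profit: π = (p_{NetOne} − 2)(74 − 5p_{NetOne} + 4p_{LinkUp}).
∂π/∂p_{NetOne} = 84 − 10p_{NetOne} + 4p_{LinkUp} = 0 ⇒ p_{NetOne} = 8.4 + 0.4p_{LinkUp}.
Setting p_{NetOne} = p_{LinkUp} in the reaction function: p_{NetOne} = 8.4 + 0.4p_{NetOne}, so p_{NetOne} = 8.4 / 0.6 = 14.
q_{NetOne} = 74 − 5·14 + 4·14 = 60.
Profit = (14 − 2)·60 = 720.

720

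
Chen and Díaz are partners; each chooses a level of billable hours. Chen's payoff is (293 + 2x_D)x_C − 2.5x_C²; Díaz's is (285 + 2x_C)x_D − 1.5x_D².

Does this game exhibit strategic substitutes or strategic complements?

strategic complements

Expanding Chen's payoff: 293x_C + 2x_Dx_C − 2.5x_C².
∂π/∂x_C = 293 + 2x_D − 5x_C = 0, so x_C = 58.6 + 0.4x_D.
The best-response slope dx_C/dx_D = 0.4 > 0: the reaction function is upward-sloping, so the choices are strategic complements.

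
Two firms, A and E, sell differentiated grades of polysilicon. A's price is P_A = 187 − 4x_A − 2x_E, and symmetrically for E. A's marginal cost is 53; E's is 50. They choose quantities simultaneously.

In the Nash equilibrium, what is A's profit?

707.56

Firm A's profit: π = x_A(187 − 4x_A − 2x_E) − 53x_A.
∂π/∂x_A = 134 − 8x_A − 2x_E = 0 ⇒ x_A = 16.75 − 0.25x_E.
Similarly x_E = 17.125 − 0.25x_A.
Plugging x_E into A's best response: x_A = 16.75 − 0.25(17.125 − 0.25x_A) ⇒ 0.9375x_A = 399/32, so x_A = 13.3.
Then x_E = 17.125 − 0.25·13.3 = 13.8.
P_A = 187 − 4·13.3 − 2·13.8 = 106.2.
Profit = (106.2 − 53)·13.3 = 707.56.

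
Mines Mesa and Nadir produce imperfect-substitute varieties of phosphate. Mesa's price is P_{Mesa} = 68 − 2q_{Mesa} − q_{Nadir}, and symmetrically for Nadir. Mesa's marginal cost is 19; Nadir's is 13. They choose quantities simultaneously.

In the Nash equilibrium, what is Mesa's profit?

176.72

Mine Mesa's profit: π = q_{Mesa}(68 − 2q_{Mesa} − q_{Nadir}) − 19q_{Mesa}.
∂π/∂q_{Mesa} = 49 − 4q_{Mesa} − q_{Nadir} = 0 ⇒ q_{Mesa} = 12.25 − 0.25q_{Nadir}.
Similarly q_{Nadir} = 13.75 − 0.25q_{Mesa}.
Solving the two reaction functions simultaneously: (1 − (−0.25)(−0.25))q_{Mesa} = 12.25 − 0.25·13.75, so 0.9375q_{Mesa} = 8.8125 and q_{Mesa} = 9.4.
Then q_{Nadir} = 13.75 − 0.25·9.4 = 11.4.
P_{Mesa} = 68 − 2·9.4 − 11.4 = 37.8.
Profit = (37.8 − 19)·9.4 = 176.72.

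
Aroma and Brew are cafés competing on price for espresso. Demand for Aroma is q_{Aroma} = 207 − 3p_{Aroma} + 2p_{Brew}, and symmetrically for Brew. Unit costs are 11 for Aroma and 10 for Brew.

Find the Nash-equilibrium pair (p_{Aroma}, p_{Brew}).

59.8125, 59.4375

Aroma's profit: π = (p_{Aroma} − 11)(207 − 3p_{Aroma} + 2p_{Brew}).
∂π/∂p_{Aroma} = 240 − 6p_{Aroma} + 2p_{Brew} = 0 ⇒ p_{Aroma} = 40 + (1/3)p_{Brew}.
Similarly p_{Brew} = 39.5 + (1/3)p_{Aroma}.
Plugging p_{Brew} into Aroma's best response: p_{Aroma} = 40 + (1/3)(39.5 + (1/3)p_{Aroma}) ⇒ (8/9)p_{Aroma} = 319/6, so p_{Aroma} = 59.8125.
Then p_{Brew} = 39.5 + (1/3)·59.8125 = 59.4375.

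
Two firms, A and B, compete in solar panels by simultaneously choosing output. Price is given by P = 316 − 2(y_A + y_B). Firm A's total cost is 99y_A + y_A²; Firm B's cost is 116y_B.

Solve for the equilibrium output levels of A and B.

Firm A's profit: π = y_A(316 − 2(y_A + y_B)) − 99y_A − y_A².
∂π/∂y_A = 217 − 6y_A − 2y_B = 0, so y_A = 217/6 − (1/3)y_B.
For B: ∂π/∂y_B = 200 − 4y_B − 2y_A = 0 ⇒ y_B = 50 − 0.5y_A.
Plugging y_B into A's best response: y_A = 217/6 − (1/3)(50 − 0.5y_A) ⇒ (5/6)y_A = 19.5, so y_A = 23.4.
Then y_B = 50 − 0.5·23.4 = 38.3.

23.4, 38.3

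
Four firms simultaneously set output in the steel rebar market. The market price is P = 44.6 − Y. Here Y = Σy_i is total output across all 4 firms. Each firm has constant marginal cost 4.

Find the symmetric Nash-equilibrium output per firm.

A representative firm's profit is π_i = y_i(44.6 − Y) − 4y_i, with Y = y_i + Σ_{j≠i} y_j.
First-order condition: 40.6 − 2y_i − Σ_{j≠i} y_j = 0.
With identical firms, set every y_j = y: then 40.6 − 2y − 3y = 0, i.e. y = 40.6/5 = 8.12.

8.12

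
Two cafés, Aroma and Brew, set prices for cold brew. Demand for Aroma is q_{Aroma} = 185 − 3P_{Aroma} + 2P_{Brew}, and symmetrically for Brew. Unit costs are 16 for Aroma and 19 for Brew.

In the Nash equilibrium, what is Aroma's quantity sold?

128.4375

Aroma's profit: π = (P_{Aroma} − 16)(185 − 3P_{Aroma} + 2P_{Brew}).
∂π/∂P_{Aroma} = 233 − 6P_{Aroma} + 2P_{Brew} = 0 ⇒ P_{Aroma} = 233/6 + (1/3)P_{Brew}.
Similarly P_{Brew} = 121/3 + (1/3)P_{Aroma}.
Solving the two reaction functions simultaneously: (1 − (1/3)(1/3))P_{Aroma} = 233/6 + (1/3)·(121/3), so (8/9)P_{Aroma} = 941/18 and P_{Aroma} = 58.8125.
Then P_{Brew} = 121/3 + (1/3)·58.8125 = 59.9375.
q_{Aroma} = 185 − 3·58.8125 + 2·59.9375 = 128.4375.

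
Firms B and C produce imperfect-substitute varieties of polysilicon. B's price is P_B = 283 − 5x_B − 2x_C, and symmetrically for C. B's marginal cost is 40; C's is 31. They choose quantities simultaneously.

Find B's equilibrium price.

140.3125

Firm B's profit: π = x_B(283 − 5x_B − 2x_C) − 40x_B.
∂π/∂x_B = 243 − 10x_B − 2x_C = 0 ⇒ x_B = 24.3 − 0.2x_C.
Similarly x_C = 25.2 − 0.2x_B.
Substituting the second reaction function into the first: x_B = 24.3 − 0.2(25.2 − 0.2x_B), which gives 0.96x_B = 19.26 ⇒ x_B = 20.0625.
Then x_C = 25.2 − 0.2·20.0625 = 21.1875.
P_B = 283 − 5·20.0625 − 2·21.1875 = 140.3125.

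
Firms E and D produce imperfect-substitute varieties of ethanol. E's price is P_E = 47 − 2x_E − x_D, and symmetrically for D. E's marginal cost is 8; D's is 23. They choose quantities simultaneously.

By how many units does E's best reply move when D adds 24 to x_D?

-6

Firm E's profit: π = x_E(47 − 2x_E − x_D) − 8x_E.
∂π/∂x_E = 39 − 4x_E − x_D = 0 ⇒ x_E = 9.75 − 0.25x_D.
The reaction-function slope is −0.25, so a 24-unit rise in x_D moves x_E by −0.25 × 24 = −6. E's best response falls — the actions are strategic substitutes.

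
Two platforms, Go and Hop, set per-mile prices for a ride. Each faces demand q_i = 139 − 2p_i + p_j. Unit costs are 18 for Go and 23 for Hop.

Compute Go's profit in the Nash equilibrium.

Go's profit: π = (p_{Go} − 18)(139 − 2p_{Go} + p_{Hop}).
∂π/∂p_{Go} = 175 − 4p_{Go} + p_{Hop} = 0 ⇒ p_{Go} = 43.75 + 0.25p_{Hop}.
Similarly p_{Hop} = 46.25 + 0.25p_{Go}.
Plugging p_{Hop} into Go's best response: p_{Go} = 43.75 + 0.25(46.25 + 0.25p_{Go}) ⇒ 0.9375p_{Go} = 55.3125, so p_{Go} = 59.
Then p_{Hop} = 46.25 + 0.25·59 = 61.
q_{Go} = 139 − 2·59 + 61 = 82.
Profit = (59 − 18)·82 = 3362.

3362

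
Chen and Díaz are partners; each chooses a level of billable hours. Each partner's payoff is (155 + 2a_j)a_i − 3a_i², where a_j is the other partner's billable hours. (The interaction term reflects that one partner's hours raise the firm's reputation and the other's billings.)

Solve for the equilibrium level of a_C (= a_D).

38.75

Chen's payoff is (155 + 2a_D)a_C − 3a_C².
∂π/∂a_C = 155 + 2a_D − 6a_C = 0, so a_C = 155/6 + (1/3)a_D.
By symmetry a_D = a_C; substituting into the reaction function, (2/3)a_C = 155/6 and a_C = 38.75.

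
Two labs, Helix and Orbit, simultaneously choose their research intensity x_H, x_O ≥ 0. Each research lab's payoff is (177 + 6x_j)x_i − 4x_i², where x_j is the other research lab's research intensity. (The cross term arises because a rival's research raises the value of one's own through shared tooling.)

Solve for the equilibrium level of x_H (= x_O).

Helix's payoff is (177 + 6x_O)x_H − 4x_H².
∂π/∂x_H = 177 + 6x_O − 8x_H = 0, so x_H = 22.125 + 0.75x_O.
Setting x_H = x_O in the reaction function: x_H = 22.125 + 0.75x_H, so x_H = 22.125 / 0.25 = 88.5.

88.5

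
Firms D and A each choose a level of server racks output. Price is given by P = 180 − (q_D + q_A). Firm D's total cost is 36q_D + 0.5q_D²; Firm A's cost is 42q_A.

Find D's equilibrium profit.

Firm D's profit: π = q_D(180 − (q_D + q_A)) − 36q_D − 0.5q_D².
∂π/∂q_D = 144 − 3q_D − q_A = 0, so q_D = 48 − (1/3)q_A.
For A: ∂π/∂q_A = 138 − 2q_A − q_D = 0 ⇒ q_A = 69 − 0.5q_D.
Substituting the second reaction function into the first: q_D = 48 − (1/3)(69 − 0.5q_D), which gives (5/6)q_D = 25 ⇒ q_D = 30.
Then q_A = 69 − 0.5·30 = 54.
Price P = 180 − 84 = 96.
D's profit: (96 − 36)·30 − 0.5(30)² = 1350.

1350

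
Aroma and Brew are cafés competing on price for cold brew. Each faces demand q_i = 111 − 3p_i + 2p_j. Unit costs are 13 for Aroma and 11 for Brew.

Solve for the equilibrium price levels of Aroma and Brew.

Aroma's profit: π = (p_{Aroma} − 13)(111 − 3p_{Aroma} + 2p_{Brew}).
∂π/∂p_{Aroma} = 150 − 6p_{Aroma} + 2p_{Brew} = 0 ⇒ p_{Aroma} = 25 + (1/3)p_{Brew}.
Similarly p_{Brew} = 24 + (1/3)p_{Aroma}.
Plugging p_{Brew} into Aroma's best response: p_{Aroma} = 25 + (1/3)(24 + (1/3)p_{Aroma}) ⇒ (8/9)p_{Aroma} = 33, so p_{Aroma} = 37.125.
Then p_{Brew} = 24 + (1/3)·37.125 = 36.375.

37.125, 36.375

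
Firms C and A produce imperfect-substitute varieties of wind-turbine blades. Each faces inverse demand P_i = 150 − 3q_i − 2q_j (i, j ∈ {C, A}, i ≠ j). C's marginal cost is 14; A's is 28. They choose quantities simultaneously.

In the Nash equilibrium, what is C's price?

67.625

Firm C's profit: π = q_C(150 − 3q_C − 2q_A) − 14q_C.
∂π/∂q_C = 136 − 6q_C − 2q_A = 0 ⇒ q_C = 68/3 − (1/3)q_A.
Similarly q_A = 61/3 − (1/3)q_C.
Plugging q_A into C's best response: q_C = 68/3 − (1/3)(61/3 − (1/3)q_C) ⇒ (8/9)q_C = 143/9, so q_C = 17.875.
Then q_A = 61/3 − (1/3)·17.875 = 14.375.
P_C = 150 − 3·17.875 − 2·14.375 = 67.625.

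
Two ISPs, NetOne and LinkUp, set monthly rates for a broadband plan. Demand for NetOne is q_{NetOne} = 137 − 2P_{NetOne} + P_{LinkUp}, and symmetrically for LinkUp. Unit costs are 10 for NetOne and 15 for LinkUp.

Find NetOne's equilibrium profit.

NetOne's profit: π = (P_{NetOne} − 10)(137 − 2P_{NetOne} + P_{LinkUp}).
∂π/∂P_{NetOne} = 157 − 4P_{NetOne} + P_{LinkUp} = 0 ⇒ P_{NetOne} = 39.25 + 0.25P_{LinkUp}.
Similarly P_{LinkUp} = 41.75 + 0.25P_{NetOne}.
Substituting the second reaction function into the first: P_{NetOne} = 39.25 + 0.25(41.75 + 0.25P_{NetOne}), which gives 0.9375P_{NetOne} = 49.6875 ⇒ P_{NetOne} = 53.
Then P_{LinkUp} = 41.75 + 0.25·53 = 55.
q_{NetOne} = 137 − 2·53 + 55 = 86.
Profit = (53 − 10)·86 = 3698.

3698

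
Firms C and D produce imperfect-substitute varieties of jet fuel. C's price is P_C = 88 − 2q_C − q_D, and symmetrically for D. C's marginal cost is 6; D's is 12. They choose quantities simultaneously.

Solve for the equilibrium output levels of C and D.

Firm C's profit: π = q_C(88 − 2q_C − q_D) − 6q_C.
∂π/∂q_C = 82 − 4q_C − q_D = 0 ⇒ q_C = 20.5 − 0.25q_D.
Similarly q_D = 19 − 0.25q_C.
Plugging q_D into C's best response: q_C = 20.5 − 0.25(19 − 0.25q_C) ⇒ 0.9375q_C = 15.75, so q_C = 16.8.
Then q_D = 19 − 0.25·16.8 = 14.8.

16.8, 14.8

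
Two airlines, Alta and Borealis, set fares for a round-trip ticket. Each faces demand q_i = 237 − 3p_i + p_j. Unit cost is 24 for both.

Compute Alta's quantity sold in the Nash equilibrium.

Alta's profit: π = (p_{Alta} − 24)(237 − 3p_{Alta} + p_{Borealis}).
∂π/∂p_{Alta} = 309 − 6p_{Alta} + p_{Borealis} = 0 ⇒ p_{Alta} = 51.5 + (1/6)p_{Borealis}.
By symmetry p_{Borealis} = p_{Alta}; substituting into the reaction function, (5/6)p_{Alta} = 51.5 and p_{Alta} = 61.8.
q_{Alta} = 237 − 3·61.8 + 61.8 = 113.4.

113.4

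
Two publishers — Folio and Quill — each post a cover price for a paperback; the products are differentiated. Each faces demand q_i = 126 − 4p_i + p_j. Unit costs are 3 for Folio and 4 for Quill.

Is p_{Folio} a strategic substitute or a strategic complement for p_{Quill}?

Folio's profit: π = (p_{Folio} − 3)(126 − 4p_{Folio} + p_{Quill}).
∂π/∂p_{Folio} = 138 − 8p_{Folio} + p_{Quill} = 0 ⇒ p_{Folio} = 17.25 + 0.125p_{Quill}.
The best-response slope dp_{Folio}/dp_{Quill} = 0.125 > 0: the reaction function is upward-sloping, so the choices are strategic complements.

strategic complements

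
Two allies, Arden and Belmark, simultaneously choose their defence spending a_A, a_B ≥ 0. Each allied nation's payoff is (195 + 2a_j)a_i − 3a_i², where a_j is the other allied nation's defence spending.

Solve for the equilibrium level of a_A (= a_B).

48.75

Arden's payoff is (195 + 2a_B)a_A − 3a_A².
∂π/∂a_A = 195 + 2a_B − 6a_A = 0, so a_A = 32.5 + (1/3)a_B.
Setting a_A = a_B in the reaction function: a_A = 32.5 + (1/3)a_A, so a_A = 32.5 / (2/3) = 48.75.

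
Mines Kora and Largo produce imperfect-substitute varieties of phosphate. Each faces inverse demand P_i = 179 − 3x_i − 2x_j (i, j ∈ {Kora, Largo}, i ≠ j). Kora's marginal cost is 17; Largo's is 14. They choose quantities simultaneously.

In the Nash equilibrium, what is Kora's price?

77.1875

Mine Kora's profit: π = x_{Kora}(179 − 3x_{Kora} − 2x_{Largo}) − 17x_{Kora}.
∂π/∂x_{Kora} = 162 − 6x_{Kora} − 2x_{Largo} = 0 ⇒ x_{Kora} = 27 − (1/3)x_{Largo}.
Similarly x_{Largo} = 27.5 − (1/3)x_{Kora}.
Plugging x_{Largo} into Kora's best response: x_{Kora} = 27 − (1/3)(27.5 − (1/3)x_{Kora}) ⇒ (8/9)x_{Kora} = 107/6, so x_{Kora} = 20.0625.
Then x_{Largo} = 27.5 − (1/3)·20.0625 = 20.8125.
P_{Kora} = 179 − 3·20.0625 − 2·20.8125 = 77.1875.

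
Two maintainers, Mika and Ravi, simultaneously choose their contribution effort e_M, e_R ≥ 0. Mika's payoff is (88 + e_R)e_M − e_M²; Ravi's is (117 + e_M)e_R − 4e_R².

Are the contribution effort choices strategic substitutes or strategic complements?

strategic complements

Expanding Mika's payoff: 88e_M + e_Re_M − e_M².
∂π/∂e_M = 88 + e_R − 2e_M = 0, so e_M = 44 + 0.5e_R.
The best-response slope de_M/de_R = 0.5 > 0: the reaction function is upward-sloping, so the choices are strategic complements.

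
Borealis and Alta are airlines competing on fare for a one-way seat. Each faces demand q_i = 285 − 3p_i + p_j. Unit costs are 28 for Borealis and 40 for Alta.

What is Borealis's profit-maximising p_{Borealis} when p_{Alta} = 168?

89.5

Borealis's profit: π = (p_{Borealis} − 28)(285 − 3p_{Borealis} + p_{Alta}).
∂π/∂p_{Borealis} = 369 − 6p_{Borealis} + p_{Alta} = 0 ⇒ p_{Borealis} = 61.5 + (1/6)p_{Alta}.
At p_{Alta} = 168: p_{Borealis} = 61.5 + (1/6)·168 = 89.5.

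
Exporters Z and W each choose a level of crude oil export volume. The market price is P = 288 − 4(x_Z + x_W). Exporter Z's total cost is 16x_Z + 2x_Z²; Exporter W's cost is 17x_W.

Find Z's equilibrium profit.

Exporter Z's profit: π = x_Z(288 − 4(x_Z + x_W)) − 16x_Z − 2x_Z².
∂π/∂x_Z = 272 − 12x_Z − 4x_W = 0, so x_Z = 68/3 − (1/3)x_W.
For W: ∂π/∂x_W = 271 − 8x_W − 4x_Z = 0 ⇒ x_W = 33.875 − 0.5x_Z.
Plugging x_W into Z's best response: x_Z = 68/3 − (1/3)(33.875 − 0.5x_Z) ⇒ (5/6)x_Z = 11.375, so x_Z = 13.65.
Then x_W = 33.875 − 0.5·13.65 = 27.05.
Price P = 288 − 4·40.7 = 125.2.
Z's profit: (125.2 − 16)·13.65 − 2(13.65)² = 1117.935.

1117.935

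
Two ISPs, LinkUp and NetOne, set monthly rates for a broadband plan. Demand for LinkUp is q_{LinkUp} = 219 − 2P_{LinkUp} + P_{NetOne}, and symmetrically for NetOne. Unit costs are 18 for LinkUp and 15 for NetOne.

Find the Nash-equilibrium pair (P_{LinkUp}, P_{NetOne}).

84.6, 83.4

LinkUp's profit: π = (P_{LinkUp} − 18)(219 − 2P_{LinkUp} + P_{NetOne}).
∂π/∂P_{LinkUp} = 255 − 4P_{LinkUp} + P_{NetOne} = 0 ⇒ P_{LinkUp} = 63.75 + 0.25P_{NetOne}.
Similarly P_{NetOne} = 62.25 + 0.25P_{LinkUp}.
Solving the two reaction functions simultaneously: (1 − (0.25)(0.25))P_{LinkUp} = 63.75 + 0.25·62.25, so 0.9375P_{LinkUp} = 79.3125 and P_{LinkUp} = 84.6.
Then P_{NetOne} = 62.25 + 0.25·84.6 = 83.4.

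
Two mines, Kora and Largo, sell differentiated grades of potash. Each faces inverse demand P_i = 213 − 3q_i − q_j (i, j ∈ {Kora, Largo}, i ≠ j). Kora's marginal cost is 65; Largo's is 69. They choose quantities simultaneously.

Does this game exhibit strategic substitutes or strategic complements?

Mine Kora's profit: π = q_{Kora}(213 − 3q_{Kora} − q_{Largo}) − 65q_{Kora}.
∂π/∂q_{Kora} = 148 − 6q_{Kora} − q_{Largo} = 0 ⇒ q_{Kora} = 74/3 − (1/6)q_{Largo}.
The best-response slope dq_{Kora}/dq_{Largo} = −1/6 < 0: the reaction function is downward-sloping, so the choices are strategic substitutes.

strategic substitutes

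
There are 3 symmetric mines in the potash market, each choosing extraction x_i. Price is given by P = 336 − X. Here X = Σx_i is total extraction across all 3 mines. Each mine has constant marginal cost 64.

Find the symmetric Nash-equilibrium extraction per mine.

68

A representative mine's profit is π_i = x_i(336 − X) − 64x_i, with X = x_i + Σ_{j≠i} x_j.
First-order condition: 272 − 2x_i − Σ_{j≠i} x_j = 0.
With identical mines, set every x_j = x: then 272 − 2x − 2x = 0, i.e. x = 272/4 = 68.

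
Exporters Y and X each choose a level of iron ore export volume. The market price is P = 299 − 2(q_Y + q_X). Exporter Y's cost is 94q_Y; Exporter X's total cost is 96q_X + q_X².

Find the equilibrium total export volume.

61.3

Exporter Y's profit: π = q_Y(299 − 2(q_Y + q_X)) − 94q_Y.
∂π/∂q_Y = 205 − 4q_Y − 2q_X = 0, so q_Y = 51.25 − 0.5q_X.
For X: ∂π/∂q_X = 203 − 6q_X − 2q_Y = 0 ⇒ q_X = 203/6 − (1/3)q_Y.
Substituting the second reaction function into the first: q_Y = 51.25 − 0.5(203/6 − (1/3)q_Y), which gives (5/6)q_Y = 103/3 ⇒ q_Y = 41.2.
Then q_X = 203/6 − (1/3)·41.2 = 20.1.
Total export volume: 41.2 + 20.1 = 61.3.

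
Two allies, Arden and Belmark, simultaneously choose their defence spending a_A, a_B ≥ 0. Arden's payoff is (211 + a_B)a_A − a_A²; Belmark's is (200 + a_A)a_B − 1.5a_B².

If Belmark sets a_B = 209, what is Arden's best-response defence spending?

210

Expanding Arden's payoff: 211a_A + a_Ba_A − a_A².
∂π/∂a_A = 211 + a_B − 2a_A = 0, so a_A = 105.5 + 0.5a_B.
At a_B = 209: a_A = 105.5 + 0.5·209 = 210.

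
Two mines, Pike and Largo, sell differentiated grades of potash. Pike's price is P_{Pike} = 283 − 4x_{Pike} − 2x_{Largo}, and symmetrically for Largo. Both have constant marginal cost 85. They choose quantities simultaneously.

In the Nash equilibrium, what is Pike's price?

Mine Pike's profit: π = x_{Pike}(283 − 4x_{Pike} − 2x_{Largo}) − 85x_{Pike}.
∂π/∂x_{Pike} = 198 − 8x_{Pike} − 2x_{Largo} = 0 ⇒ x_{Pike} = 24.75 − 0.25x_{Largo}.
By symmetry x_{Largo} = x_{Pike}; substituting into the reaction function, 1.25x_{Pike} = 24.75 and x_{Pike} = 19.8.
P_{Pike} = 283 − 4·19.8 − 2·19.8 = 164.2.

164.2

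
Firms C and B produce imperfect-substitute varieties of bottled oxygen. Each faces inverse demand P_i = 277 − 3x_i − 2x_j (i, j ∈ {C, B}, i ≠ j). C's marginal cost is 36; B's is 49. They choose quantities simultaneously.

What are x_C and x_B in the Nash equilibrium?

30.9375, 27.6875

Firm C's profit: π = x_C(277 − 3x_C − 2x_B) − 36x_C.
∂π/∂x_C = 241 − 6x_C − 2x_B = 0 ⇒ x_C = 241/6 − (1/3)x_B.
Similarly x_B = 38 − (1/3)x_C.
Plugging x_B into C's best response: x_C = 241/6 − (1/3)(38 − (1/3)x_C) ⇒ (8/9)x_C = 27.5, so x_C = 30.9375.
Then x_B = 38 − (1/3)·30.9375 = 27.6875.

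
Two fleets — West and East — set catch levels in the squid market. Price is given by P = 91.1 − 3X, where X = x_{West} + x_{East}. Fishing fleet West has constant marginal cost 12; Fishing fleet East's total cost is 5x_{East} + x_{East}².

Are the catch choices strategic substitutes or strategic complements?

Fishing fleet West's profit: π = x_{West}(91.1 − 3(x_{West} + x_{East})) − 12x_{West}.
∂π/∂x_{West} = 79.1 − 6x_{West} − 3x_{East} = 0, so x_{West} = 791/60 − 0.5x_{East}.
The best-response slope dx_{West}/dx_{East} = −0.5 < 0: the reaction function is downward-sloping, so the choices are strategic substitutes.

strategic substitutes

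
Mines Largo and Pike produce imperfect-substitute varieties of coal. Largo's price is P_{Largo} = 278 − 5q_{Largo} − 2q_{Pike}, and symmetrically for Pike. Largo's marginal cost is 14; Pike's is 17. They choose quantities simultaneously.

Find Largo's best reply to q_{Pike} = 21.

Mine Largo's profit: π = q_{Largo}(278 − 5q_{Largo} − 2q_{Pike}) − 14q_{Largo}.
∂π/∂q_{Largo} = 264 − 10q_{Largo} − 2q_{Pike} = 0 ⇒ q_{Largo} = 26.4 − 0.2q_{Pike}.
At q_{Pike} = 21: q_{Largo} = 26.4 − 0.2·21 = 22.2.

22.2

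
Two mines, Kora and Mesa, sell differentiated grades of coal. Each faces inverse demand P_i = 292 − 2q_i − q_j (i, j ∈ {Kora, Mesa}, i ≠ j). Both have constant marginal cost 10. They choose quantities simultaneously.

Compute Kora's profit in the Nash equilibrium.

Mine Kora's profit: π = q_{Kora}(292 − 2q_{Kora} − q_{Mesa}) − 10q_{Kora}.
∂π/∂q_{Kora} = 282 − 4q_{Kora} − q_{Mesa} = 0 ⇒ q_{Kora} = 70.5 − 0.25q_{Mesa}.
The game is symmetric, so in equilibrium q_{Mesa} = q_{Kora}: the reaction function gives 1.25q_{Kora} = 70.5, hence q_{Kora} = 56.4.
P_{Kora} = 292 − 2·56.4 − 56.4 = 122.8.
Profit = (122.8 − 10)·56.4 = 6361.92.

6361.92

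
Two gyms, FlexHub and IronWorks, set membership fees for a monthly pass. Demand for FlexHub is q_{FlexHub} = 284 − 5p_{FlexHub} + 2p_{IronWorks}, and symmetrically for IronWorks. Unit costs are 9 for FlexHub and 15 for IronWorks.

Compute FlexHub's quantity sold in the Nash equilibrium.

163.75

FlexHub's profit: π = (p_{FlexHub} − 9)(284 − 5p_{FlexHub} + 2p_{IronWorks}).
∂π/∂p_{FlexHub} = 329 − 10p_{FlexHub} + 2p_{IronWorks} = 0 ⇒ p_{FlexHub} = 32.9 + 0.2p_{IronWorks}.
Similarly p_{IronWorks} = 35.9 + 0.2p_{FlexHub}.
Substituting the second reaction function into the first: p_{FlexHub} = 32.9 + 0.2(35.9 + 0.2p_{FlexHub}), which gives 0.96p_{FlexHub} = 40.08 ⇒ p_{FlexHub} = 41.75.
Then p_{IronWorks} = 35.9 + 0.2·41.75 = 44.25.
q_{FlexHub} = 284 − 5·41.75 + 2·44.25 = 163.75.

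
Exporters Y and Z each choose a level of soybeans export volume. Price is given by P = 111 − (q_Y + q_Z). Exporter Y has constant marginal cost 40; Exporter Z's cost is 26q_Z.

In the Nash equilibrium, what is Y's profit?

361

Exporter Y's profit: π = q_Y(111 − (q_Y + q_Z)) − 40q_Y.
∂π/∂q_Y = 71 − 2q_Y − q_Z = 0, so q_Y = 35.5 − 0.5q_Z.
By the same steps for Z: q_Z = 42.5 − 0.5q_Y.
Solving the two reaction functions simultaneously: (1 − (−0.5)(−0.5))q_Y = 35.5 − 0.5·42.5, so 0.75q_Y = 14.25 and q_Y = 19.
Then q_Z = 42.5 − 0.5·19 = 33.
Price P = 111 − 52 = 59.
Y's profit: (59 − 40)·19 = 361.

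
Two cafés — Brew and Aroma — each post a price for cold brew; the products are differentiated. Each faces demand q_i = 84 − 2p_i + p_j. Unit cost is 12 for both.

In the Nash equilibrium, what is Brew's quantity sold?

48

Brew's profit: π = (p_{Brew} − 12)(84 − 2p_{Brew} + p_{Aroma}).
∂π/∂p_{Brew} = 108 − 4p_{Brew} + p_{Aroma} = 0 ⇒ p_{Brew} = 27 + 0.25p_{Aroma}.
The game is symmetric, so in equilibrium p_{Aroma} = p_{Brew}: the reaction function gives 0.75p_{Brew} = 27, hence p_{Brew} = 36.
q_{Brew} = 84 − 2·36 + 36 = 48.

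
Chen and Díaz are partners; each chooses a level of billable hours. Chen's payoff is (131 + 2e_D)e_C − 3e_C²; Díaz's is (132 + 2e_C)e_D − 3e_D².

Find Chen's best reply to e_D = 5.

23.5

Expanding Chen's payoff: 131e_C + 2e_De_C − 3e_C².
∂π/∂e_C = 131 + 2e_D − 6e_C = 0, so e_C = 131/6 + (1/3)e_D.
At e_D = 5: e_C = 131/6 + (1/3)·5 = 23.5.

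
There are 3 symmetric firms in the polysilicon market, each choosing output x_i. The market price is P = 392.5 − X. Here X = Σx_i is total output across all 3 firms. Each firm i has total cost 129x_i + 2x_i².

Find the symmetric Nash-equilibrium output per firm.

A representative firm's profit is π_i = x_i(392.5 − X) − 129x_i − 2x_i², with X = x_i + Σ_{j≠i} x_j.
First-order condition: 263.5 − 6x_i − Σ_{j≠i} x_j = 0.
Imposing symmetry (x_j = x for all j) turns Σ_{j≠i} x_j into 2x, so 263.5 = 8x and x = 32.9375.

32.9375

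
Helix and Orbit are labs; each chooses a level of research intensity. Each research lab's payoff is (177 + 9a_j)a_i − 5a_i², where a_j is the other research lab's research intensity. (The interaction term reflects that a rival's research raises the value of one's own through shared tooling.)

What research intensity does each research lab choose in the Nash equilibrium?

177

Helix's payoff is (177 + 9a_O)a_H − 5a_H².
∂π/∂a_H = 177 + 9a_O − 10a_H = 0, so a_H = 17.7 + 0.9a_O.
Setting a_H = a_O in the reaction function: a_H = 17.7 + 0.9a_H, so a_H = 17.7 / 0.1 = 177.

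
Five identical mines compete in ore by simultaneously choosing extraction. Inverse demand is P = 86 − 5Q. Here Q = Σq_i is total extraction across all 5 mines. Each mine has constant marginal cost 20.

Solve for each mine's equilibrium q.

2.2

A representative mine's profit is π_i = q_i(86 − 5Q) − 20q_i, with Q = q_i + Σ_{j≠i} q_j.
First-order condition: 66 − 10q_i − 5Σ_{j≠i} q_j = 0.
In a symmetric equilibrium every mine chooses the same q, so Σ_{j≠i} q_j = 4q. The condition becomes 66 − 30q = 0, giving q = 66/30 = 2.2.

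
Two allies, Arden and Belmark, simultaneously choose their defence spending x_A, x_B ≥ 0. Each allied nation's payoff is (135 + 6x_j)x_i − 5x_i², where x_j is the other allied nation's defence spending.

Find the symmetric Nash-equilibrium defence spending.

Arden's payoff is (135 + 6x_B)x_A − 5x_A².
∂π/∂x_A = 135 + 6x_B − 10x_A = 0, so x_A = 13.5 + 0.6x_B.
By symmetry x_B = x_A; substituting into the reaction function, 0.4x_A = 13.5 and x_A = 33.75.

33.75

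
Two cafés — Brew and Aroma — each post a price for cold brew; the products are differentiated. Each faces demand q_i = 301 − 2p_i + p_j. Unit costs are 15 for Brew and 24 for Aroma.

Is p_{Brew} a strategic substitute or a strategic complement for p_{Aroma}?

Brew's profit: π = (p_{Brew} − 15)(301 − 2p_{Brew} + p_{Aroma}).
∂π/∂p_{Brew} = 331 − 4p_{Brew} + p_{Aroma} = 0 ⇒ p_{Brew} = 82.75 + 0.25p_{Aroma}.
The best-response slope dp_{Brew}/dp_{Aroma} = 0.25 > 0: the reaction function is upward-sloping, so the choices are strategic complements.

strategic complements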